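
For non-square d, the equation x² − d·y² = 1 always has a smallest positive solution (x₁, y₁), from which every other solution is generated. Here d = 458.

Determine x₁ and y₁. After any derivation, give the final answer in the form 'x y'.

[21; 2,2,42] for √458; ℓ=3 ⇒ convergent index 5
k=0  a_k=21  p_k/q_k = 21/1
k=1  a_k=2  p_k/q_k = 43/2
…
k=3  a_k=42  p_k/q_k = 4537/212
k=4  a_k=2  p_k/q_k = 9181/429
k=5  a_k=2  p_k/q_k = 22899/1070
fundamental: x₁=22899, y₁=1070  (since 524364201 − 458·1144900 = 1)

22899 1070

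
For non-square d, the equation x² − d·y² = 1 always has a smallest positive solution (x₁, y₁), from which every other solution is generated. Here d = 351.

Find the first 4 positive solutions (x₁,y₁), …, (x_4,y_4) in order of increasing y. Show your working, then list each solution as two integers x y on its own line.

62425 3332
7793761249 416000200
973051091875225 51937624966668
121485428812828080001 6484412476672499600

[18; 1,2,1,3,2,2,2,3,1,2,1,36] for √351; ℓ=12 ⇒ convergent index 11
step 0: (18, 1)  from 18·(1,0) + (0,1)
step 1: (19, 1)  from 1·(18,1) + (1,0)
step 2: (56, 3)  from 2·(19,1) + (18,1)
…
step 5: (637, 34)  from 2·(281,15) + (75,4)
…
step 7: (3747, 200)  from 2·(1555,83) + (637,34)
…
step 10: (45882, 2449)  from 2·(16543,883) + (12796,683)
step 11: (62425, 3332)  from 1·(45882,2449) + (16543,883)
(x₁, y₁) = (62425, 3332);  62425² − 351·3332² = 1 ✓
n=2: (62425,3332)∘(62425,3332) = (62425·62425+351·3332·3332, 62425·3332+3332·62425) = (7793761249,416000200)
n=3: (7793761249,416000200)∘(62425,3332) = (62425·7793761249+351·3332·416000200, 62425·416000200+3332·7793761249) = (973051091875225,51937624966668)
n=4: (973051091875225,51937624966668)∘(62425,3332) = (62425·973051091875225+351·3332·51937624966668, 62425·51937624966668+3332·973051091875225) = (121485428812828080001,6484412476672499600)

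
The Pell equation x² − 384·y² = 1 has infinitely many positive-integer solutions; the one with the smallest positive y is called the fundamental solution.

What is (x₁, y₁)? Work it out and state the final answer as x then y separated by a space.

4801 245

√384 → a₀=19, period (1,1,2,9,2,1,1,38); ℓ=8 even so k=7
a_0=19:  p_0=19·1+0=19,  q_0=19·0+1=1
a_1=1:  p_1=1·19+1=20,  q_1=1·1+0=1
a_2=1:  p_2=1·20+19=39,  q_2=1·1+1=2
a_3=2:  p_3=2·39+20=98,  q_3=2·2+1=5
a_4=9:  p_4=9·98+39=921,  q_4=9·5+2=47
a_5=2:  p_5=2·921+98=1940,  q_5=2·47+5=99
a_6=1:  p_6=1·1940+921=2861,  q_6=1·99+47=146
a_7=1:  p_7=1·2861+1940=4801,  q_7=1·146+99=245
→ (4801, 245).  Check: 4801²=23049601, 384·245²=23049600, difference 1.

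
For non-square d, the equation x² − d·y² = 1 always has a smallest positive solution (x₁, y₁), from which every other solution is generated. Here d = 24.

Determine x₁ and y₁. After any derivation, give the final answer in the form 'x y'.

5 1

[4; 1,8] for √24; ℓ=2 ⇒ convergent index 1
i=0: a=4 ⇒ p=4, q=1
i=1: a=1 ⇒ p=5, q=1
fundamental: x₁=5, y₁=1  (since 25 − 24·1 = 1)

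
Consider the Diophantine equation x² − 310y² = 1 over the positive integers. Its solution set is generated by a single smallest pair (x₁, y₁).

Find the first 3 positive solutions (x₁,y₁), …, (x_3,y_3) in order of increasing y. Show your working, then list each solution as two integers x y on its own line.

848719 48204
1440647881921 81823301352
2445410459391369679 138889981000287972

d=310: √d = [17; 1,1,1,1,5,…,1,1,34] (ℓ=16, even), read p_15/q_15
k=0  a_k=17  p_k/q_k = 17/1
…
k=3  a_k=1  p_k/q_k = 53/3
…
k=9  a_k=1  p_k/q_k = 7747/440
k=10  a_k=3  p_k/q_k = 28928/1643
…
k=14  a_k=1  p_k/q_k = 515017/29251
k=15  a_k=1  p_k/q_k = 848719/48204
fundamental: x₁=848719, y₁=48204  (since 720323940961 − 310·2323625616 = 1)
k=2:  x_2 = 848719·848719+310·48204·48204 = 1440647881921,  y_2 = 848719·48204+48204·848719 = 81823301352
k=3:  x_3 = 848719·1440647881921+310·48204·81823301352 = 2445410459391369679,  y_3 = 848719·81823301352+48204·1440647881921 = 138889981000287972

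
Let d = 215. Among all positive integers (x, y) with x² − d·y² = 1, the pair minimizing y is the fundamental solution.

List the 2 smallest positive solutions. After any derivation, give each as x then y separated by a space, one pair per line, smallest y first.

d=215: √d = [14; 1,1,1,28] (ℓ=4, even), read p_3/q_3
i=0: a=14 ⇒ p=14, q=1
i=1: a=1 ⇒ p=15, q=1
i=2: a=1 ⇒ p=29, q=2
i=3: a=1 ⇒ p=44, q=3
→ (44, 3).  Check: 44²=1936, 215·3²=1935, difference 1.
(44+3√215)^2 = 3871 + 264√215

44 3
3871 264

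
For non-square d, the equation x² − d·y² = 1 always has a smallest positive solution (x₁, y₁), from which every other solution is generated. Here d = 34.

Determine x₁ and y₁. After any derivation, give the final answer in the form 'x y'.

d=34: √d = [5; 1,4,1,10] (ℓ=4, even), read p_3/q_3
k=0  a_k=5  p_k/q_k = 5/1
…
k=2  a_k=4  p_k/q_k = 29/5
k=3  a_k=1  p_k/q_k = 35/6
(x₁, y₁) = (35, 6);  35² − 34·6² = 1 ✓

35 6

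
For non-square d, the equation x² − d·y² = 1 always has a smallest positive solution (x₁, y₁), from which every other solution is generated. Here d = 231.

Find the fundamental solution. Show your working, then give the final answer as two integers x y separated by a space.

76 5

[15; 5,30] for √231; ℓ=2 ⇒ convergent index 1
k=0  a_k=15  p_k/q_k = 15/1
k=1  a_k=5  p_k/q_k = 76/5
(x₁, y₁) = (76, 5);  76² − 231·5² = 1 ✓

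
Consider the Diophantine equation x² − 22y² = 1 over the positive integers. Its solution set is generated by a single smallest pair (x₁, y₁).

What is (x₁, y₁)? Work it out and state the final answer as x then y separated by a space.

√22 → a₀=4, period (1,2,4,2,1,8); ℓ=6 even so k=5
k=0  a_k=4  p_k/q_k = 4/1
k=1  a_k=1  p_k/q_k = 5/1
k=2  a_k=2  p_k/q_k = 14/3
…
k=4  a_k=2  p_k/q_k = 136/29
k=5  a_k=1  p_k/q_k = 197/42
(x₁, y₁) = (197, 42);  197² − 22·42² = 1 ✓

197 42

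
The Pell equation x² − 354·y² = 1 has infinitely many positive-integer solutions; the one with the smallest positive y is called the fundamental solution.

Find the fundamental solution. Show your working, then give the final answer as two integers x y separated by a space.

√354 = [18; 1,4,2,2,18,2,2,4,1,36, …], period ℓ=10 (even) → k=9
step 0: (18, 1)  from 18·(1,0) + (0,1)
…
step 5: (9351, 497)  from 18·(508,27) + (207,11)
…
step 7: (47771, 2539)  from 2·(19210,1021) + (9351,497)
step 8: (210294, 11177)  from 4·(47771,2539) + (19210,1021)
step 9: (258065, 13716)  from 1·(210294,11177) + (47771,2539)
→ (258065, 13716).  Check: 258065²=66597544225, 354·13716²=66597544224, difference 1.

258065 13716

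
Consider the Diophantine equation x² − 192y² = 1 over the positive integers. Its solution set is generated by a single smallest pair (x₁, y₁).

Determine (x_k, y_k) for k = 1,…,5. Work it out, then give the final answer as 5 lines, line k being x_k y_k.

97 7
18817 1358
3650401 263445
708158977 51106972
137379191137 9914489123

d=192: √d = [13; 1,5,1,26] (ℓ=4, even), read p_3/q_3
i=0: a=13 ⇒ p=13, q=1
…
i=2: a=5 ⇒ p=83, q=6
i=3: a=1 ⇒ p=97, q=7
→ (97, 7).  Check: 97²=9409, 192·7²=9408, difference 1.
k=2:  x_2 = 97·97+192·7·7 = 18817,  y_2 = 97·7+7·97 = 1358
k=3:  x_3 = 97·18817+192·7·1358 = 3650401,  y_3 = 97·1358+7·18817 = 263445
k=4:  x_4 = 97·3650401+192·7·263445 = 708158977,  y_4 = 97·263445+7·3650401 = 51106972
k=5:  x_5 = 97·708158977+192·7·51106972 = 137379191137,  y_5 = 97·51106972+7·708158977 = 9914489123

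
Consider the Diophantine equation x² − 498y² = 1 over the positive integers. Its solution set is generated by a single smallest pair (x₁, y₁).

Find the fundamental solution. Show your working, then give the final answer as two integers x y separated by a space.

179777 8056

√498 = [22; 3,6,22,6,3,44, …], period ℓ=6 (even) → k=5
k=0  a_k=22  p_k/q_k = 22/1
…
k=3  a_k=22  p_k/q_k = 9395/421
k=4  a_k=6  p_k/q_k = 56794/2545
k=5  a_k=3  p_k/q_k = 179777/8056
(x₁, y₁) = (179777, 8056);  179777² − 498·8056² = 1 ✓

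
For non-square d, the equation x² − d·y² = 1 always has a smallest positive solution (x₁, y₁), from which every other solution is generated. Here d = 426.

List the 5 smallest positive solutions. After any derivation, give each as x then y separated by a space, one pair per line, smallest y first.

√426 → a₀=20, period (1,1,1,3,2,6,2,3,1,1,1,40); ℓ=12 even so k=11
a_0=20:  p_0=20·1+0=20,  q_0=20·0+1=1
…
a_2=1:  p_2=1·21+20=41,  q_2=1·1+1=2
a_3=1:  p_3=1·41+21=62,  q_3=1·2+1=3
a_4=3:  p_4=3·62+41=227,  q_4=3·3+2=11
a_5=2:  p_5=2·227+62=516,  q_5=2·11+3=25
…
a_7=2:  p_7=2·3323+516=7162,  q_7=2·161+25=347
…
a_10=1:  p_10=1·31971+24809=56780,  q_10=1·1549+1202=2751
a_11=1:  p_11=1·56780+31971=88751,  q_11=1·2751+1549=4300
→ (88751, 4300).  Check: 88751²=7876740001, 426·4300²=7876740000, difference 1.
n=2: (88751,4300)∘(88751,4300) = (88751·88751+426·4300·4300, 88751·4300+4300·88751) = (15753480001,763258600)
n=3: (15753480001,763258600)∘(88751,4300) = (88751·15753480001+426·4300·763258600, 88751·763258600+4300·15753480001) = (2796274207048751,135479928012900)
n=4: (2796274207048751,135479928012900)∘(88751,4300) = (88751·2796274207048751+426·4300·135479928012900, 88751·135479928012900+4300·2796274207048751) = (496344264283813920001,24047958181382517200)
n=5: (496344264283813920001,24047958181382517200)∘(88751,4300) = (88751·496344264283813920001+426·4300·24047958181382517200, 88751·24047958181382517200+4300·496344264283813920001) = (88102099596109264220968751,4268560672976279640021500)

88751 4300
15753480001 763258600
2796274207048751 135479928012900
496344264283813920001 24047958181382517200
88102099596109264220968751 4268560672976279640021500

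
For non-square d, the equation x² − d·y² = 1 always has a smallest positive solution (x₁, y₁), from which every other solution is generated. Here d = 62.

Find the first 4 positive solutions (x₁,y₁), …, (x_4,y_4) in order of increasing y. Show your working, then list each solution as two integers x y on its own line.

d=62: √d = [7; 1,6,1,14] (ℓ=4, even), read p_3/q_3
k=0  a_k=7  p_k/q_k = 7/1
k=1  a_k=1  p_k/q_k = 8/1
k=2  a_k=6  p_k/q_k = 55/7
k=3  a_k=1  p_k/q_k = 63/8
(x₁, y₁) = (63, 8);  63² − 62·8² = 1 ✓
(x_2, y_2) = (63·63 + 62·8·8, 63·8 + 8·63) = (7937, 1008)
(x_3, y_3) = (63·7937 + 62·8·1008, 63·1008 + 8·7937) = (999999, 127000)
(x_4, y_4) = (63·999999 + 62·8·127000, 63·127000 + 8·999999) = (125991937, 16000992)

63 8
7937 1008
999999 127000
125991937 16000992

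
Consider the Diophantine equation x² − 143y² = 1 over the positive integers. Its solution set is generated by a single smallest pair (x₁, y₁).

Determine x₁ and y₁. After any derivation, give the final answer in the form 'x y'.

√143 → a₀=11, period (1,22); ℓ=2 even so k=1
step 0: (11, 1)  from 11·(1,0) + (0,1)
step 1: (12, 1)  from 1·(11,1) + (1,0)
(x₁, y₁) = (12, 1);  12² − 143·1² = 1 ✓

12 1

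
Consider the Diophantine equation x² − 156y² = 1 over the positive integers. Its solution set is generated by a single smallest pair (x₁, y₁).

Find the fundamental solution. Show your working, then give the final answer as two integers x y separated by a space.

25 2

d=156: √d = [12; 2,24] (ℓ=2, even), read p_1/q_1
step 0: (12, 1)  from 12·(1,0) + (0,1)
step 1: (25, 2)  from 2·(12,1) + (1,0)
(x₁, y₁) = (25, 2);  25² − 156·2² = 1 ✓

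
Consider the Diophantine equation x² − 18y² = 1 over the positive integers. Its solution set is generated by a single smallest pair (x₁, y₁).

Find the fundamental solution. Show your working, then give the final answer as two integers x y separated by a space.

17 4

[4; 4,8] for √18; ℓ=2 ⇒ convergent index 1
k=0  a_k=4  p_k/q_k = 4/1
k=1  a_k=4  p_k/q_k = 17/4
→ (17, 4).  Check: 17²=289, 18·4²=288, difference 1.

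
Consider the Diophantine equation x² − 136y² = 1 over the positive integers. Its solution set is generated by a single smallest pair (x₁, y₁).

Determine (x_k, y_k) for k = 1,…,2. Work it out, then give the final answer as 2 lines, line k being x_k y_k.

35 3
2449 210

√136 = [11; 1,1,1,22, …], period ℓ=4 (even) → k=3
k=0  a_k=11  p_k/q_k = 11/1
…
k=2  a_k=1  p_k/q_k = 23/2
k=3  a_k=1  p_k/q_k = 35/3
(x₁, y₁) = (35, 3);  35² − 136·3² = 1 ✓
(35+3√136)^2 = 2449 + 210√136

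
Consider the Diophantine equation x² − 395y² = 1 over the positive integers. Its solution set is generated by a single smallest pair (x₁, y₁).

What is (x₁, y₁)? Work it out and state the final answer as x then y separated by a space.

√395 → a₀=19, period (1,6,1,38); ℓ=4 even so k=3
step 0: (19, 1)  from 19·(1,0) + (0,1)
…
step 2: (139, 7)  from 6·(20,1) + (19,1)
step 3: (159, 8)  from 1·(139,7) + (20,1)
(x₁, y₁) = (159, 8);  159² − 395·8² = 1 ✓

159 8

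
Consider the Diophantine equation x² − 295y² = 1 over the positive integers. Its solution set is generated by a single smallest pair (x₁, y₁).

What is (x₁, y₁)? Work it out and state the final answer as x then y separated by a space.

√295 → a₀=17, period (5,1,2,3,2,6,2,3,2,1,5,34); ℓ=12 even so k=11
k=0  a_k=17  p_k/q_k = 17/1
k=1  a_k=5  p_k/q_k = 86/5
…
k=3  a_k=2  p_k/q_k = 292/17
k=4  a_k=3  p_k/q_k = 979/57
k=5  a_k=2  p_k/q_k = 2250/131
k=6  a_k=6  p_k/q_k = 14479/843
…
k=8  a_k=3  p_k/q_k = 108103/6294
…
k=10  a_k=1  p_k/q_k = 355517/20699
k=11  a_k=5  p_k/q_k = 2024999/117900
→ (2024999, 117900).  Check: 2024999²=4100620950001, 295·117900²=4100620950000, difference 1.

2024999 117900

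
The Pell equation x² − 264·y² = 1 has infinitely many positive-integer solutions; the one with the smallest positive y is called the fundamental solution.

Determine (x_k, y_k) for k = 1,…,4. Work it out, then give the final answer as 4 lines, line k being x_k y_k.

65 4
8449 520
1098305 67596
142771201 8786960

d=264: √d = [16; 4,32] (ℓ=2, even), read p_1/q_1
k=0  a_k=16  p_k/q_k = 16/1
k=1  a_k=4  p_k/q_k = 65/4
(x₁, y₁) = (65, 4);  65² − 264·4² = 1 ✓
(65+4√264)^2 = 8449 + 520√264
(65+4√264)^3 = 1098305 + 67596√264
(65+4√264)^4 = 142771201 + 8786960√264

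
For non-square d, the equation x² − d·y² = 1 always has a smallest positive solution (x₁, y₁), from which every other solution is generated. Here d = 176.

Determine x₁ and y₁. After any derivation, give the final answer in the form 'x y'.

199 15

d=176: √d = [13; 3,1,3,26] (ℓ=4, even), read p_3/q_3
k=0  a_k=13  p_k/q_k = 13/1
…
k=2  a_k=1  p_k/q_k = 53/4
k=3  a_k=3  p_k/q_k = 199/15
fundamental: x₁=199, y₁=15  (since 39601 − 176·225 = 1)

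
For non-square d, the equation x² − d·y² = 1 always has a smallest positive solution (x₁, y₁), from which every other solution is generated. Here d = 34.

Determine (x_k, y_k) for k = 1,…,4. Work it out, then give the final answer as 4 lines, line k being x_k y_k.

35 6
2449 420
171395 29394
11995201 2057160

√34 = [5; 1,4,1,10, …], period ℓ=4 (even) → k=3
step 0: (5, 1)  from 5·(1,0) + (0,1)
step 1: (6, 1)  from 1·(5,1) + (1,0)
step 2: (29, 5)  from 4·(6,1) + (5,1)
step 3: (35, 6)  from 1·(29,5) + (6,1)
→ (35, 6).  Check: 35²=1225, 34·6²=1224, difference 1.
(35+6√34)^2 = 2449 + 420√34
(35+6√34)^3 = 171395 + 29394√34
(35+6√34)^4 = 11995201 + 2057160√34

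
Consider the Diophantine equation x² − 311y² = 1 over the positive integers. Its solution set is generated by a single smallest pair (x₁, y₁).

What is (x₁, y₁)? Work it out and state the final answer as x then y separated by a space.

√311 → a₀=17, period (1,1,1,2,1,…,1,1,34); ℓ=16 even so k=15
step 0: (17, 1)  from 17·(1,0) + (0,1)
…
step 6: (1305, 74)  from 6·(194,11) + (141,8)
step 7: (4109, 233)  from 3·(1305,74) + (194,11)
…
step 9: (217583, 12338)  from 3·(71158,4035) + (4109,233)
…
step 12: (4565134, 258865)  from 2·(1594239,90401) + (1376656,78063)
…
step 14: (10724507, 608131)  from 1·(6159373,349266) + (4565134,258865)
step 15: (16883880, 957397)  from 1·(10724507,608131) + (6159373,349266)
fundamental: x₁=16883880, y₁=957397  (since 285065403854400 − 311·916609015609 = 1)

16883880 957397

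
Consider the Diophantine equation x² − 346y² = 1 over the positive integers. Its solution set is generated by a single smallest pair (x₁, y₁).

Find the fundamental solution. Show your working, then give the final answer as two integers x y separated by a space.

17299 930

√346 → a₀=18, period (1,1,1,1,36); ℓ=5 odd so k=9
k=0  a_k=18  p_k/q_k = 18/1
k=1  a_k=1  p_k/q_k = 19/1
…
k=4  a_k=1  p_k/q_k = 93/5
…
k=8  a_k=1  p_k/q_k = 10398/559
k=9  a_k=1  p_k/q_k = 17299/930
fundamental: x₁=17299, y₁=930  (since 299255401 − 346·864900 = 1)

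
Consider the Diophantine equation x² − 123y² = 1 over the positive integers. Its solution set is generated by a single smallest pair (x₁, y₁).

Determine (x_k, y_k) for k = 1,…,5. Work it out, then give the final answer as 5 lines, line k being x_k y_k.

122 11
29767 2684
7263026 654885
1772148577 159789256
432396989762 38987923579

√123 = [11; 11,22, …], period ℓ=2 (even) → k=1
step 0: (11, 1)  from 11·(1,0) + (0,1)
step 1: (122, 11)  from 11·(11,1) + (1,0)
→ (122, 11).  Check: 122²=14884, 123·11²=14883, difference 1.
(122+11√123)^2 = 29767 + 2684√123
(122+11√123)^3 = 7263026 + 654885√123
(122+11√123)^4 = 1772148577 + 159789256√123
(122+11√123)^5 = 432396989762 + 38987923579√123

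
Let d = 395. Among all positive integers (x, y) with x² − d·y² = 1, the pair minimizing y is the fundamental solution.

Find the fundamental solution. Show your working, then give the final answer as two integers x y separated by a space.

159 8

[19; 1,6,1,38] for √395; ℓ=4 ⇒ convergent index 3
i=0: a=19 ⇒ p=19, q=1
…
i=2: a=6 ⇒ p=139, q=7
i=3: a=1 ⇒ p=159, q=8
(x₁, y₁) = (159, 8);  159² − 395·8² = 1 ✓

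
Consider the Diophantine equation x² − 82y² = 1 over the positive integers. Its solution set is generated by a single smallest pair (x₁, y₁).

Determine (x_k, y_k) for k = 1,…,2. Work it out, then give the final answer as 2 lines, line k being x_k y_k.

163 18
53137 5868

[9; 18] for √82; ℓ=1 ⇒ convergent index 1
i=0: a=9 ⇒ p=9, q=1
i=1: a=18 ⇒ p=163, q=18
(x₁, y₁) = (163, 18);  163² − 82·18² = 1 ✓
(x_2, y_2) = (163·163 + 82·18·18, 163·18 + 18·163) = (53137, 5868)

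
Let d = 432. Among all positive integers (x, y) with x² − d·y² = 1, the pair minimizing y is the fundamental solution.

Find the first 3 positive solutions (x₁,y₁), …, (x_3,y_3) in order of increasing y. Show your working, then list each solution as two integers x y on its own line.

d=432: √d = [20; 1,3,1,1,1,3,1,40] (ℓ=8, even), read p_7/q_7
k=0  a_k=20  p_k/q_k = 20/1
…
k=2  a_k=3  p_k/q_k = 83/4
…
k=6  a_k=3  p_k/q_k = 1060/51
k=7  a_k=1  p_k/q_k = 1351/65
→ (1351, 65).  Check: 1351²=1825201, 432·65²=1825200, difference 1.
n=2: (1351,65)∘(1351,65) = (1351·1351+432·65·65, 1351·65+65·1351) = (3650401,175630)
n=3: (3650401,175630)∘(1351,65) = (1351·3650401+432·65·175630, 1351·175630+65·3650401) = (9863382151,474552195)

1351 65
3650401 175630
9863382151 474552195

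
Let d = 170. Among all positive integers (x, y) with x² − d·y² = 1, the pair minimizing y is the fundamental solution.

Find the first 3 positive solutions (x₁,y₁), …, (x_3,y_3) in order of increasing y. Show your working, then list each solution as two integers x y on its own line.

√170 → a₀=13, period (26); ℓ=1 odd so k=1
step 0: (13, 1)  from 13·(1,0) + (0,1)
step 1: (339, 26)  from 26·(13,1) + (1,0)
→ (339, 26).  Check: 339²=114921, 170·26²=114920, difference 1.
(x_2, y_2) = (339·339 + 170·26·26, 339·26 + 26·339) = (229841, 17628)
(x_3, y_3) = (339·229841 + 170·26·17628, 339·17628 + 26·229841) = (155831859, 11951758)

339 26
229841 17628
155831859 11951758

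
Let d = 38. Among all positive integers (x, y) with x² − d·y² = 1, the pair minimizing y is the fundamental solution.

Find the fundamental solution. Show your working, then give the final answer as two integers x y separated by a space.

√38 = [6; 6,12, …], period ℓ=2 (even) → k=1
step 0: (6, 1)  from 6·(1,0) + (0,1)
step 1: (37, 6)  from 6·(6,1) + (1,0)
fundamental: x₁=37, y₁=6  (since 1369 − 38·36 = 1)

37 6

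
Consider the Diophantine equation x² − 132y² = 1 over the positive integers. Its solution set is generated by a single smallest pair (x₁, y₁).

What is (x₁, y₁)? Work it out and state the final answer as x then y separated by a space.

23 2

√132 → a₀=11, period (2,22); ℓ=2 even so k=1
k=0  a_k=11  p_k/q_k = 11/1
k=1  a_k=2  p_k/q_k = 23/2
(x₁, y₁) = (23, 2);  23² − 132·2² = 1 ✓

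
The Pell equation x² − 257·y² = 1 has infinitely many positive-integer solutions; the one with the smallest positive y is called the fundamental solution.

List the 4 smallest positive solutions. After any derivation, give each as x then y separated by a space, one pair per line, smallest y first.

√257 = [16; 32, …], period ℓ=1 (odd) → k=1
step 0: (16, 1)  from 16·(1,0) + (0,1)
step 1: (513, 32)  from 32·(16,1) + (1,0)
(x₁, y₁) = (513, 32);  513² − 257·32² = 1 ✓
(x_2, y_2) = (513·513 + 257·32·32, 513·32 + 32·513) = (526337, 32832)
(x_3, y_3) = (513·526337 + 257·32·32832, 513·32832 + 32·526337) = (540021249, 33685600)
(x_4, y_4) = (513·540021249 + 257·32·33685600, 513·33685600 + 32·540021249) = (554061275137, 34561392768)

513 32
526337 32832
540021249 33685600
554061275137 34561392768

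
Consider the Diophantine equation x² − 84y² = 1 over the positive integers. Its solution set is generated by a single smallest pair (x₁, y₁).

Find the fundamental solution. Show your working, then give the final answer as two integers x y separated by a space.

55 6

√84 = [9; 6,18, …], period ℓ=2 (even) → k=1
step 0: (9, 1)  from 9·(1,0) + (0,1)
step 1: (55, 6)  from 6·(9,1) + (1,0)
→ (55, 6).  Check: 55²=3025, 84·6²=3024, difference 1.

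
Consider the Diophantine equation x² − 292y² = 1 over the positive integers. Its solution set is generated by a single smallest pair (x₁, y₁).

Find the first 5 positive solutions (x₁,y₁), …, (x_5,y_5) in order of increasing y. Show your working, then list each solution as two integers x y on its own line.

2281249 133500
10408194000001 609093483000
47487364308614281249 2778987798000400500
216661004683313632776000001 12679126270400622186966000
988515400545561595548925838281249 57848488250447518938990000667500

√292 → a₀=17, period (11,2,1,3,8,3,1,2,11,34); ℓ=10 even so k=9
a_0=17:  p_0=17·1+0=17,  q_0=17·0+1=1
a_1=11:  p_1=11·17+1=188,  q_1=11·1+0=11
a_2=2:  p_2=2·188+17=393,  q_2=2·11+1=23
…
a_5=8:  p_5=8·2136+581=17669,  q_5=8·125+34=1034
…
a_7=1:  p_7=1·55143+17669=72812,  q_7=1·3227+1034=4261
a_8=2:  p_8=2·72812+55143=200767,  q_8=2·4261+3227=11749
a_9=11:  p_9=11·200767+72812=2281249,  q_9=11·11749+4261=133500
(x₁, y₁) = (2281249, 133500);  2281249² − 292·133500² = 1 ✓
k=2:  x_2 = 2281249·2281249+292·133500·133500 = 10408194000001,  y_2 = 2281249·133500+133500·2281249 = 609093483000
k=3:  x_3 = 2281249·10408194000001+292·133500·609093483000 = 47487364308614281249,  y_3 = 2281249·609093483000+133500·10408194000001 = 2778987798000400500
k=4:  x_4 = 2281249·47487364308614281249+292·133500·2778987798000400500 = 216661004683313632776000001,  y_4 = 2281249·2778987798000400500+133500·47487364308614281249 = 12679126270400622186966000
k=5:  x_5 = 2281249·216661004683313632776000001+292·133500·12679126270400622186966000 = 988515400545561595548925838281249,  y_5 = 2281249·12679126270400622186966000+133500·216661004683313632776000001 = 57848488250447518938990000667500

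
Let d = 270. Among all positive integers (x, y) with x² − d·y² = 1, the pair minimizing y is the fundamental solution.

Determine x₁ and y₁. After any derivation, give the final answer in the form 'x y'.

5291 322

√270 → a₀=16, period (2,3,6,3,2,32); ℓ=6 even so k=5
k=0  a_k=16  p_k/q_k = 16/1
…
k=2  a_k=3  p_k/q_k = 115/7
…
k=4  a_k=3  p_k/q_k = 2284/139
k=5  a_k=2  p_k/q_k = 5291/322
(x₁, y₁) = (5291, 322);  5291² − 270·322² = 1 ✓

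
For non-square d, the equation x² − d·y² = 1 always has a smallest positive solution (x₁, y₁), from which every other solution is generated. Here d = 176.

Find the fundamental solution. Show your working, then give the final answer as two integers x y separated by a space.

199 15

√176 = [13; 3,1,3,26, …], period ℓ=4 (even) → k=3
step 0: (13, 1)  from 13·(1,0) + (0,1)
step 1: (40, 3)  from 3·(13,1) + (1,0)
step 2: (53, 4)  from 1·(40,3) + (13,1)
step 3: (199, 15)  from 3·(53,4) + (40,3)
fundamental: x₁=199, y₁=15  (since 39601 − 176·225 = 1)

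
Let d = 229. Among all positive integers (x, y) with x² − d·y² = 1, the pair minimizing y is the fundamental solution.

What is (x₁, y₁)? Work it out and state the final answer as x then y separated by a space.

5848201 386460

[15; 7,1,1,7,30] for √229; ℓ=5 ⇒ convergent index 9
a_0=15:  p_0=15·1+0=15,  q_0=15·0+1=1
a_1=7:  p_1=7·15+1=106,  q_1=7·1+0=7
…
a_3=1:  p_3=1·121+106=227,  q_3=1·8+7=15
…
a_5=30:  p_5=30·1710+227=51527,  q_5=30·113+15=3405
…
a_8=1:  p_8=1·413926+362399=776325,  q_8=1·27353+23948=51301
a_9=7:  p_9=7·776325+413926=5848201,  q_9=7·51301+27353=386460
fundamental: x₁=5848201, y₁=386460  (since 34201454936401 − 229·149351331600 = 1)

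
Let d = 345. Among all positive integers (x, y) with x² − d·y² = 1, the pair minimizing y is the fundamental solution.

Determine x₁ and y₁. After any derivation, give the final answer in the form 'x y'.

6761 364

√345 → a₀=18, period (1,1,2,1,6,1,2,1,1,36); ℓ=10 even so k=9
a_0=18:  p_0=18·1+0=18,  q_0=18·0+1=1
a_1=1:  p_1=1·18+1=19,  q_1=1·1+0=1
a_2=1:  p_2=1·19+18=37,  q_2=1·1+1=2
a_3=2:  p_3=2·37+19=93,  q_3=2·2+1=5
a_4=1:  p_4=1·93+37=130,  q_4=1·5+2=7
a_5=6:  p_5=6·130+93=873,  q_5=6·7+5=47
a_6=1:  p_6=1·873+130=1003,  q_6=1·47+7=54
a_7=2:  p_7=2·1003+873=2879,  q_7=2·54+47=155
a_8=1:  p_8=1·2879+1003=3882,  q_8=1·155+54=209
a_9=1:  p_9=1·3882+2879=6761,  q_9=1·209+155=364
(x₁, y₁) = (6761, 364);  6761² − 345·364² = 1 ✓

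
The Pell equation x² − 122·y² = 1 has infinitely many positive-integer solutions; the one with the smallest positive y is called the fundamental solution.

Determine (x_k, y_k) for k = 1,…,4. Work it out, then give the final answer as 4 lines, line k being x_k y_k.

243 22
118097 10692
57394899 5196290
27893802817 2525386248

d=122: √d = [11; 22] (ℓ=1, odd), read p_1/q_1
step 0: (11, 1)  from 11·(1,0) + (0,1)
step 1: (243, 22)  from 22·(11,1) + (1,0)
fundamental: x₁=243, y₁=22  (since 59049 − 122·484 = 1)
(x_2, y_2) = (243·243 + 122·22·22, 243·22 + 22·243) = (118097, 10692)
(x_3, y_3) = (243·118097 + 122·22·10692, 243·10692 + 22·118097) = (57394899, 5196290)
(x_4, y_4) = (243·57394899 + 122·22·5196290, 243·5196290 + 22·57394899) = (27893802817, 2525386248)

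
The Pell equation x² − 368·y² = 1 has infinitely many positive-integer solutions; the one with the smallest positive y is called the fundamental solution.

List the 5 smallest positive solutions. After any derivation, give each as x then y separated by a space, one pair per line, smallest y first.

1151 60
2649601 138120
6099380351 317952180
14040770918401 731925780240
32321848554778751 1684892828160300

√368 → a₀=19, period (5,2,5,38); ℓ=4 even so k=3
k=0  a_k=19  p_k/q_k = 19/1
k=1  a_k=5  p_k/q_k = 96/5
k=2  a_k=2  p_k/q_k = 211/11
k=3  a_k=5  p_k/q_k = 1151/60
fundamental: x₁=1151, y₁=60  (since 1324801 − 368·3600 = 1)
(x_2, y_2) = (1151·1151 + 368·60·60, 1151·60 + 60·1151) = (2649601, 138120)
(x_3, y_3) = (1151·2649601 + 368·60·138120, 1151·138120 + 60·2649601) = (6099380351, 317952180)
(x_4, y_4) = (1151·6099380351 + 368·60·317952180, 1151·317952180 + 60·6099380351) = (14040770918401, 731925780240)
(x_5, y_5) = (1151·14040770918401 + 368·60·731925780240, 1151·731925780240 + 60·14040770918401) = (32321848554778751, 1684892828160300)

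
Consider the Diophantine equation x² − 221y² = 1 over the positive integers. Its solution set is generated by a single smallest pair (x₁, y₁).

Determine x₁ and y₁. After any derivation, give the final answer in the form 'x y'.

1665 112

√221 = [14; 1,6,2,6,1,28, …], period ℓ=6 (even) → k=5
k=0  a_k=14  p_k/q_k = 14/1
…
k=2  a_k=6  p_k/q_k = 104/7
k=3  a_k=2  p_k/q_k = 223/15
k=4  a_k=6  p_k/q_k = 1442/97
k=5  a_k=1  p_k/q_k = 1665/112
fundamental: x₁=1665, y₁=112  (since 2772225 − 221·12544 = 1)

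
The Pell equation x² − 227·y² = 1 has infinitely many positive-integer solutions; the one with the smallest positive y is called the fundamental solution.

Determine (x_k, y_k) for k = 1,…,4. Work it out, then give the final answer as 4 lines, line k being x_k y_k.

√227 = [15; 15,30, …], period ℓ=2 (even) → k=1
a_0=15:  p_0=15·1+0=15,  q_0=15·0+1=1
a_1=15:  p_1=15·15+1=226,  q_1=15·1+0=15
→ (226, 15).  Check: 226²=51076, 227·15²=51075, difference 1.
(x_2, y_2) = (226·226 + 227·15·15, 226·15 + 15·226) = (102151, 6780)
(x_3, y_3) = (226·102151 + 227·15·6780, 226·6780 + 15·102151) = (46172026, 3064545)
(x_4, y_4) = (226·46172026 + 227·15·3064545, 226·3064545 + 15·46172026) = (20869653601, 1385167560)

226 15
102151 6780
46172026 3064545
20869653601 1385167560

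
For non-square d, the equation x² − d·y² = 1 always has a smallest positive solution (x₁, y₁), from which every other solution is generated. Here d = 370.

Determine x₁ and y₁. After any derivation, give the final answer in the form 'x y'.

213859 11118

√370 → a₀=19, period (4,4,38); ℓ=3 odd so k=5
step 0: (19, 1)  from 19·(1,0) + (0,1)
step 1: (77, 4)  from 4·(19,1) + (1,0)
…
step 3: (12503, 650)  from 38·(327,17) + (77,4)
step 4: (50339, 2617)  from 4·(12503,650) + (327,17)
step 5: (213859, 11118)  from 4·(50339,2617) + (12503,650)
fundamental: x₁=213859, y₁=11118  (since 45735671881 − 370·123609924 = 1)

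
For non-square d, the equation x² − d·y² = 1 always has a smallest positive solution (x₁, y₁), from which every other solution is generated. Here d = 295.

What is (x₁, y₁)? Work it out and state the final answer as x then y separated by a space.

2024999 117900

√295 = [17; 5,1,2,3,2,6,2,3,2,1,5,34, …], period ℓ=12 (even) → k=11
step 0: (17, 1)  from 17·(1,0) + (0,1)
step 1: (86, 5)  from 5·(17,1) + (1,0)
step 2: (103, 6)  from 1·(86,5) + (17,1)
step 3: (292, 17)  from 2·(103,6) + (86,5)
step 4: (979, 57)  from 3·(292,17) + (103,6)
step 5: (2250, 131)  from 2·(979,57) + (292,17)
step 6: (14479, 843)  from 6·(2250,131) + (979,57)
…
step 8: (108103, 6294)  from 3·(31208,1817) + (14479,843)
step 9: (247414, 14405)  from 2·(108103,6294) + (31208,1817)
step 10: (355517, 20699)  from 1·(247414,14405) + (108103,6294)
step 11: (2024999, 117900)  from 5·(355517,20699) + (247414,14405)
fundamental: x₁=2024999, y₁=117900  (since 4100620950001 − 295·13900410000 = 1)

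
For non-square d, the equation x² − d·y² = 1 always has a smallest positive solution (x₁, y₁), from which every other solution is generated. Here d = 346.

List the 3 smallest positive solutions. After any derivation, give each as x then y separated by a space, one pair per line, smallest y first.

17299 930
598510801 32176140
20707276675699 1113230090790

√346 → a₀=18, period (1,1,1,1,36); ℓ=5 odd so k=9
a_0=18:  p_0=18·1+0=18,  q_0=18·0+1=1
…
a_3=1:  p_3=1·37+19=56,  q_3=1·2+1=3
a_4=1:  p_4=1·56+37=93,  q_4=1·3+2=5
a_5=36:  p_5=36·93+56=3404,  q_5=36·5+3=183
a_6=1:  p_6=1·3404+93=3497,  q_6=1·183+5=188
a_7=1:  p_7=1·3497+3404=6901,  q_7=1·188+183=371
a_8=1:  p_8=1·6901+3497=10398,  q_8=1·371+188=559
a_9=1:  p_9=1·10398+6901=17299,  q_9=1·559+371=930
→ (17299, 930).  Check: 17299²=299255401, 346·930²=299255400, difference 1.
(x_2, y_2) = (17299·17299 + 346·930·930, 17299·930 + 930·17299) = (598510801, 32176140)
(x_3, y_3) = (17299·598510801 + 346·930·32176140, 17299·32176140 + 930·598510801) = (20707276675699, 1113230090790)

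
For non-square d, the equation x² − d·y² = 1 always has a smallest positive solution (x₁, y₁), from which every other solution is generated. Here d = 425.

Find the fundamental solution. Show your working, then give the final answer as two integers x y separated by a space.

[20; 1,1,1,1,1,1,40] for √425; ℓ=7 ⇒ convergent index 13
i=0: a=20 ⇒ p=20, q=1
…
i=3: a=1 ⇒ p=62, q=3
i=4: a=1 ⇒ p=103, q=5
i=5: a=1 ⇒ p=165, q=8
…
i=7: a=40 ⇒ p=10885, q=528
i=8: a=1 ⇒ p=11153, q=541
i=9: a=1 ⇒ p=22038, q=1069
i=10: a=1 ⇒ p=33191, q=1610
i=11: a=1 ⇒ p=55229, q=2679
i=12: a=1 ⇒ p=88420, q=4289
i=13: a=1 ⇒ p=143649, q=6968
→ (143649, 6968).  Check: 143649²=20635035201, 425·6968²=20635035200, difference 1.

143649 6968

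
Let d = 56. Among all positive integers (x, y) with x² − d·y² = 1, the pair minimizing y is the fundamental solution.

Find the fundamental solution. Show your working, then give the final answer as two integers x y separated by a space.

15 2

√56 → a₀=7, period (2,14); ℓ=2 even so k=1
a_0=7:  p_0=7·1+0=7,  q_0=7·0+1=1
a_1=2:  p_1=2·7+1=15,  q_1=2·1+0=2
→ (15, 2).  Check: 15²=225, 56·2²=224, difference 1.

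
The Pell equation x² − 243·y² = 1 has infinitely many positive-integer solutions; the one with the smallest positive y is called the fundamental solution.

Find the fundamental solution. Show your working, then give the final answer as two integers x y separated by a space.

70226 4505

√243 = [15; 1,1,2,3,15,3,2,1,1,30, …], period ℓ=10 (even) → k=9
a_0=15:  p_0=15·1+0=15,  q_0=15·0+1=1
…
a_2=1:  p_2=1·16+15=31,  q_2=1·1+1=2
…
a_4=3:  p_4=3·78+31=265,  q_4=3·5+2=17
a_5=15:  p_5=15·265+78=4053,  q_5=15·17+5=260
a_6=3:  p_6=3·4053+265=12424,  q_6=3·260+17=797
…
a_8=1:  p_8=1·28901+12424=41325,  q_8=1·1854+797=2651
a_9=1:  p_9=1·41325+28901=70226,  q_9=1·2651+1854=4505
fundamental: x₁=70226, y₁=4505  (since 4931691076 − 243·20295025 = 1)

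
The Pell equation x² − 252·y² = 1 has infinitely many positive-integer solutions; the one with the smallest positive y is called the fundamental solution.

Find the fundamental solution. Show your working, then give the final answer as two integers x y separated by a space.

127 8

[15; 1,6,1,30] for √252; ℓ=4 ⇒ convergent index 3
k=0  a_k=15  p_k/q_k = 15/1
k=1  a_k=1  p_k/q_k = 16/1
k=2  a_k=6  p_k/q_k = 111/7
k=3  a_k=1  p_k/q_k = 127/8
fundamental: x₁=127, y₁=8  (since 16129 − 252·64 = 1)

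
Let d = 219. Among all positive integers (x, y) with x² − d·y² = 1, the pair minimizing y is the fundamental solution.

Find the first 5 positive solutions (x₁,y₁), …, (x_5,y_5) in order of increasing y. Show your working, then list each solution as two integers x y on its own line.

74 5
10951 740
1620674 109515
239848801 16207480
35496001874 2398597525

√219 → a₀=14, period (1,3,1,28); ℓ=4 even so k=3
k=0  a_k=14  p_k/q_k = 14/1
k=1  a_k=1  p_k/q_k = 15/1
k=2  a_k=3  p_k/q_k = 59/4
k=3  a_k=1  p_k/q_k = 74/5
(x₁, y₁) = (74, 5);  74² − 219·5² = 1 ✓
(x_2, y_2) = (74·74 + 219·5·5, 74·5 + 5·74) = (10951, 740)
(x_3, y_3) = (74·10951 + 219·5·740, 74·740 + 5·10951) = (1620674, 109515)
(x_4, y_4) = (74·1620674 + 219·5·109515, 74·109515 + 5·1620674) = (239848801, 16207480)
(x_5, y_5) = (74·239848801 + 219·5·16207480, 74·16207480 + 5·239848801) = (35496001874, 2398597525)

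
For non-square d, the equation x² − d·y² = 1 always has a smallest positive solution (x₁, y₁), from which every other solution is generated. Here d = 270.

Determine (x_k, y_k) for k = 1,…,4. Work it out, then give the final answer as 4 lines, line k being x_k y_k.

5291 322
55989361 3407404
592479412811 36057148806
6269617090376641 381556745257688

√270 → a₀=16, period (2,3,6,3,2,32); ℓ=6 even so k=5
step 0: (16, 1)  from 16·(1,0) + (0,1)
…
step 2: (115, 7)  from 3·(33,2) + (16,1)
step 3: (723, 44)  from 6·(115,7) + (33,2)
step 4: (2284, 139)  from 3·(723,44) + (115,7)
step 5: (5291, 322)  from 2·(2284,139) + (723,44)
→ (5291, 322).  Check: 5291²=27994681, 270·322²=27994680, difference 1.
n=2: (5291,322)∘(5291,322) = (5291·5291+270·322·322, 5291·322+322·5291) = (55989361,3407404)
n=3: (55989361,3407404)∘(5291,322) = (5291·55989361+270·322·3407404, 5291·3407404+322·55989361) = (592479412811,36057148806)
n=4: (592479412811,36057148806)∘(5291,322) = (5291·592479412811+270·322·36057148806, 5291·36057148806+322·592479412811) = (6269617090376641,381556745257688)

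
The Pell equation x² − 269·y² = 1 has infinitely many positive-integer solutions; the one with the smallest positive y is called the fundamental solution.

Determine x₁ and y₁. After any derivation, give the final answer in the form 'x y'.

√269 → a₀=16, period (2,2,32); ℓ=3 odd so k=5
a_0=16:  p_0=16·1+0=16,  q_0=16·0+1=1
a_1=2:  p_1=2·16+1=33,  q_1=2·1+0=2
a_2=2:  p_2=2·33+16=82,  q_2=2·2+1=5
a_3=32:  p_3=32·82+33=2657,  q_3=32·5+2=162
a_4=2:  p_4=2·2657+82=5396,  q_4=2·162+5=329
a_5=2:  p_5=2·5396+2657=13449,  q_5=2·329+162=820
fundamental: x₁=13449, y₁=820  (since 180875601 − 269·672400 = 1)

13449 820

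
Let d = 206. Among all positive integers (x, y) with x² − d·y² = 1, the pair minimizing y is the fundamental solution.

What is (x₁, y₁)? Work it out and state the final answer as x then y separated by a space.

59535 4148

√206 = [14; 2,1,5,14,5,1,2,28, …], period ℓ=8 (even) → k=7
a_0=14:  p_0=14·1+0=14,  q_0=14·0+1=1
…
a_2=1:  p_2=1·29+14=43,  q_2=1·2+1=3
a_3=5:  p_3=5·43+29=244,  q_3=5·3+2=17
a_4=14:  p_4=14·244+43=3459,  q_4=14·17+3=241
a_5=5:  p_5=5·3459+244=17539,  q_5=5·241+17=1222
a_6=1:  p_6=1·17539+3459=20998,  q_6=1·1222+241=1463
a_7=2:  p_7=2·20998+17539=59535,  q_7=2·1463+1222=4148
(x₁, y₁) = (59535, 4148);  59535² − 206·4148² = 1 ✓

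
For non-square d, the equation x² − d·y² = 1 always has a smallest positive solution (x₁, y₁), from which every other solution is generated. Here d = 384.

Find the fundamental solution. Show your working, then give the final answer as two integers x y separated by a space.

√384 = [19; 1,1,2,9,2,1,1,38, …], period ℓ=8 (even) → k=7
k=0  a_k=19  p_k/q_k = 19/1
k=1  a_k=1  p_k/q_k = 20/1
k=2  a_k=1  p_k/q_k = 39/2
k=3  a_k=2  p_k/q_k = 98/5
…
k=5  a_k=2  p_k/q_k = 1940/99
k=6  a_k=1  p_k/q_k = 2861/146
k=7  a_k=1  p_k/q_k = 4801/245
(x₁, y₁) = (4801, 245);  4801² − 384·245² = 1 ✓

4801 245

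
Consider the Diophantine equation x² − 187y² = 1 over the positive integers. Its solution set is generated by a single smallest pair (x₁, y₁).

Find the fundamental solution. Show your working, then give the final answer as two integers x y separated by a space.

√187 → a₀=13, period (1,2,13,2,1,26); ℓ=6 even so k=5
a_0=13:  p_0=13·1+0=13,  q_0=13·0+1=1
…
a_2=2:  p_2=2·14+13=41,  q_2=2·1+1=3
a_3=13:  p_3=13·41+14=547,  q_3=13·3+1=40
a_4=2:  p_4=2·547+41=1135,  q_4=2·40+3=83
a_5=1:  p_5=1·1135+547=1682,  q_5=1·83+40=123
fundamental: x₁=1682, y₁=123  (since 2829124 − 187·15129 = 1)

1682 123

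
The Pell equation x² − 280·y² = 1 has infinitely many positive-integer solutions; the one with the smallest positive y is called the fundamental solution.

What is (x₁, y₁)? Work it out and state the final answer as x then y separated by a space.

251 15

d=280: √d = [16; 1,2,1,2,1,32] (ℓ=6, even), read p_5/q_5
i=0: a=16 ⇒ p=16, q=1
i=1: a=1 ⇒ p=17, q=1
…
i=4: a=2 ⇒ p=184, q=11
i=5: a=1 ⇒ p=251, q=15
fundamental: x₁=251, y₁=15  (since 63001 − 280·225 = 1)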